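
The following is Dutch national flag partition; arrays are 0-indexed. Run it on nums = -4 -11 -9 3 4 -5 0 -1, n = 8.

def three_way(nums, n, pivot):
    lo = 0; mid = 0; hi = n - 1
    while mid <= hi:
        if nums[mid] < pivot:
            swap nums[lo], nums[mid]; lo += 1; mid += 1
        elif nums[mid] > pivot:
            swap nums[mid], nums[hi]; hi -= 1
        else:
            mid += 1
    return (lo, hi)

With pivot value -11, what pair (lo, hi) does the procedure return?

pivot = -11; lo=0, mid=0, hi=7
nums[mid]=-4>-11: swap nums[0],nums[7]; hi=6 → -1 -11 -9 3 4 -5 0 -4
nums[mid]=-1>-11: swap nums[0],nums[6]; hi=5 → 0 -11 -9 3 4 -5 -1 -4
nums[mid]=0>-11: swap nums[0],nums[5]; hi=4 → -5 -11 -9 3 4 0 -1 -4
nums[mid]=-5>-11: swap nums[0],nums[4]; hi=3 → 4 -11 -9 3 -5 0 -1 -4
nums[mid]=4>-11: swap nums[0],nums[3]; hi=2 → 3 -11 -9 4 -5 0 -1 -4
nums[mid]=3>-11: swap nums[0],nums[2]; hi=1 → -9 -11 3 4 -5 0 -1 -4
nums[mid]=-9>-11: swap nums[0],nums[1]; hi=0 → -11 -9 3 4 -5 0 -1 -4
nums[mid]=-11=-11: mid=1
end: lo=0, hi=0; nums = -11 -9 3 4 -5 0 -1 -4

(0, 0)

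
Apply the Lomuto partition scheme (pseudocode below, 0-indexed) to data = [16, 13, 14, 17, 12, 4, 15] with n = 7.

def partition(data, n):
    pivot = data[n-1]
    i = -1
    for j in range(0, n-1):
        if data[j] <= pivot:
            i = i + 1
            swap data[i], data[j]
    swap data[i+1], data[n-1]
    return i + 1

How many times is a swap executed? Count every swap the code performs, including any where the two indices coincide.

pivot=15, i=-1
j=0: 16>15, skip
j=1: 13≤15, i=0, swap(0,1) ⇒ [13, 16, 14, 17, 12, 4, 15]
j=2: 14≤15, i=1, swap(1,2) ⇒ [13, 14, 16, 17, 12, 4, 15]
j=3: 17>15, skip
j=4: 12≤15, i=2, swap(2,4) ⇒ [13, 14, 12, 17, 16, 4, 15]
j=5: 4≤15, i=3, swap(3,5) ⇒ [13, 14, 12, 4, 16, 17, 15]
swap(4,6) ⇒ [13, 14, 12, 4, 15, 17, 16]; return 4

5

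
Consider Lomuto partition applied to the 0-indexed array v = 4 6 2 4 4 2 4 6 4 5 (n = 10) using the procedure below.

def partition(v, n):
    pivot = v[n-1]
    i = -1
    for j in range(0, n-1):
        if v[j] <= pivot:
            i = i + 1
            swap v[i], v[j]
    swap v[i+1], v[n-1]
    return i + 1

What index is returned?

pivot = v[9] = 5; i = -1
j=0: v[0]=4 ≤ 5 → i=0, swap v[0],v[0] (no change) → 4 6 2 4 4 2 4 6 4 5
j=1: v[1]=6 > 5 → no swap
j=2: v[2]=2 ≤ 5 → i=1, swap v[1],v[2] → 4 2 6 4 4 2 4 6 4 5
j=3: v[3]=4 ≤ 5 → i=2, swap v[2],v[3] → 4 2 4 6 4 2 4 6 4 5
j=4: v[4]=4 ≤ 5 → i=3, swap v[3],v[4] → 4 2 4 4 6 2 4 6 4 5
j=5: v[5]=2 ≤ 5 → i=4, swap v[4],v[5] → 4 2 4 4 2 6 4 6 4 5
j=6: v[6]=4 ≤ 5 → i=5, swap v[5],v[6] → 4 2 4 4 2 4 6 6 4 5
j=7: v[7]=6 > 5 → no swap
j=8: v[8]=4 ≤ 5 → i=6, swap v[6],v[8] → 4 2 4 4 2 4 4 6 6 5
final swap v[7],v[9] → 4 2 4 4 2 4 4 5 6 6; return 7

7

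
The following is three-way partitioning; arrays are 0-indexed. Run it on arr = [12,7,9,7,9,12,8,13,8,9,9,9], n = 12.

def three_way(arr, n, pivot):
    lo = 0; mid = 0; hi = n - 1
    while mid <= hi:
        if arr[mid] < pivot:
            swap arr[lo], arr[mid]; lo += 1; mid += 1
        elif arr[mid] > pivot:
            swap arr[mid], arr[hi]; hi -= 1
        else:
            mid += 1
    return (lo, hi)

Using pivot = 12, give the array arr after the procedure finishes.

[7,9,7,9,8,9,8,9,9,12,12,13]

pivot = 12; lo=0, mid=0, hi=11
arr[mid]=12=12: mid=1
arr[mid]=7<12: swap arr[0],arr[1]; lo=1,mid=2 → [7,12,9,7,9,12,8,13,8,9,9,9]
arr[mid]=9<12: swap arr[1],arr[2]; lo=2,mid=3 → [7,9,12,7,9,12,8,13,8,9,9,9]
arr[mid]=7<12: swap arr[2],arr[3]; lo=3,mid=4 → [7,9,7,12,9,12,8,13,8,9,9,9]
arr[mid]=9<12: swap arr[3],arr[4]; lo=4,mid=5 → [7,9,7,9,12,12,8,13,8,9,9,9]
arr[mid]=12=12: mid=6
arr[mid]=8<12: swap arr[4],arr[6]; lo=5,mid=7 → [7,9,7,9,8,12,12,13,8,9,9,9]
arr[mid]=13>12: swap arr[7],arr[11]; hi=10 → [7,9,7,9,8,12,12,9,8,9,9,13]
arr[mid]=9<12: swap arr[5],arr[7]; lo=6,mid=8 → [7,9,7,9,8,9,12,12,8,9,9,13]
arr[mid]=8<12: swap arr[6],arr[8]; lo=7,mid=9 → [7,9,7,9,8,9,8,12,12,9,9,13]
arr[mid]=9<12: swap arr[7],arr[9]; lo=8,mid=10 → [7,9,7,9,8,9,8,9,12,12,9,13]
arr[mid]=9<12: swap arr[8],arr[10]; lo=9,mid=11 → [7,9,7,9,8,9,8,9,9,12,12,13]
end: lo=9, hi=10; arr = [7,9,7,9,8,9,8,9,9,12,12,13]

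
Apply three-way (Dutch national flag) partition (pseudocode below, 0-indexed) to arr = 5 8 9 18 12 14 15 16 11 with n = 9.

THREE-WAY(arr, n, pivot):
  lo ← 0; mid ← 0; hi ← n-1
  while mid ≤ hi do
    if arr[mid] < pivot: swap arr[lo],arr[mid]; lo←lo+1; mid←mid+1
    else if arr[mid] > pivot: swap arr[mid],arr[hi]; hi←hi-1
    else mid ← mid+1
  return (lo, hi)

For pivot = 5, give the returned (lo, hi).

lo=0 mid=0 hi=8
5=5: mid=1
8>5: swap(1,8), hi=7 ⇒ 5 11 9 18 12 14 15 16 8
11>5: swap(1,7), hi=6 ⇒ 5 16 9 18 12 14 15 11 8
16>5: swap(1,6), hi=5 ⇒ 5 15 9 18 12 14 16 11 8
15>5: swap(1,5), hi=4 ⇒ 5 14 9 18 12 15 16 11 8
14>5: swap(1,4), hi=3 ⇒ 5 12 9 18 14 15 16 11 8
12>5: swap(1,3), hi=2 ⇒ 5 18 9 12 14 15 16 11 8
18>5: swap(1,2), hi=1 ⇒ 5 9 18 12 14 15 16 11 8
9>5: swap(1,1), hi=0 ⇒ 5 9 18 12 14 15 16 11 8
done. lo=0 hi=0; arr=5 9 18 12 14 15 16 11 8

(0, 0)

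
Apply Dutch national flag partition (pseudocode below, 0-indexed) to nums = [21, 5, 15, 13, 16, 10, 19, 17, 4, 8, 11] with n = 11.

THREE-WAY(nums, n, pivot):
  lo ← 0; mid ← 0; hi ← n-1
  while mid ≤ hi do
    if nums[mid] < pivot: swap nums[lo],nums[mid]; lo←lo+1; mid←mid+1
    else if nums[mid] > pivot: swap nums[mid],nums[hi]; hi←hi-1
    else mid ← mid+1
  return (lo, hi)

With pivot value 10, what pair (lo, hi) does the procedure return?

(3, 3)

lo=0 mid=0 hi=10
21>10: swap(0,10), hi=9 ⇒ [11, 5, 15, 13, 16, 10, 19, 17, 4, 8, 21]
11>10: swap(0,9), hi=8 ⇒ [8, 5, 15, 13, 16, 10, 19, 17, 4, 11, 21]
8<10: swap(0,0), lo=1 mid=1 ⇒ [8, 5, 15, 13, 16, 10, 19, 17, 4, 11, 21]
5<10: swap(1,1), lo=2 mid=2 ⇒ [8, 5, 15, 13, 16, 10, 19, 17, 4, 11, 21]
15>10: swap(2,8), hi=7 ⇒ [8, 5, 4, 13, 16, 10, 19, 17, 15, 11, 21]
4<10: swap(2,2), lo=3 mid=3 ⇒ [8, 5, 4, 13, 16, 10, 19, 17, 15, 11, 21]
13>10: swap(3,7), hi=6 ⇒ [8, 5, 4, 17, 16, 10, 19, 13, 15, 11, 21]
17>10: swap(3,6), hi=5 ⇒ [8, 5, 4, 19, 16, 10, 17, 13, 15, 11, 21]
19>10: swap(3,5), hi=4 ⇒ [8, 5, 4, 10, 16, 19, 17, 13, 15, 11, 21]
10=10: mid=4
16>10: swap(4,4), hi=3 ⇒ [8, 5, 4, 10, 16, 19, 17, 13, 15, 11, 21]
done. lo=3 hi=3; nums=[8, 5, 4, 10, 16, 19, 17, 13, 15, 11, 21]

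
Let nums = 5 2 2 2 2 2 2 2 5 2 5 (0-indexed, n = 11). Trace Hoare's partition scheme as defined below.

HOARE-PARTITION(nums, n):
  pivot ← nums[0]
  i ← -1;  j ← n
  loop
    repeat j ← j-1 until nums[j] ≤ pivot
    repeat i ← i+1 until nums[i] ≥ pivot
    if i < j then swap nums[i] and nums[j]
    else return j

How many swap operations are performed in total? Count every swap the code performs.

pivot = nums[0] = 5; i = -1, j = 11
j→10 (nums[10]=5≤5), i→0 (nums[0]=5≥5); i<j, swap → 5 2 2 2 2 2 2 2 5 2 5
j→9 (nums[9]=2≤5), i→8 (nums[8]=5≥5); i<j, swap → 5 2 2 2 2 2 2 2 2 5 5
j→8, i→9; i≥j, return j=8. nums = 5 2 2 2 2 2 2 2 2 5 5

2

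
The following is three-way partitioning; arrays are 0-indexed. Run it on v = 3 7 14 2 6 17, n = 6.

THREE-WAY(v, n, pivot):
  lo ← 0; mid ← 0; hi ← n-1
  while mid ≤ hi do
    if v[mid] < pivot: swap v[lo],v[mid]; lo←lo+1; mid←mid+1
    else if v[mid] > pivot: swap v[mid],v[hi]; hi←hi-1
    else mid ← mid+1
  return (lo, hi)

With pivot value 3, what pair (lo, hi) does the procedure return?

pivot = 3; lo=0, mid=0, hi=5
v[mid]=3=3: mid=1
v[mid]=7>3: swap v[1],v[5]; hi=4 → 3 17 14 2 6 7
v[mid]=17>3: swap v[1],v[4]; hi=3 → 3 6 14 2 17 7
v[mid]=6>3: swap v[1],v[3]; hi=2 → 3 2 14 6 17 7
v[mid]=2<3: swap v[0],v[1]; lo=1,mid=2 → 2 3 14 6 17 7
v[mid]=14>3: swap v[2],v[2]; hi=1 → 2 3 14 6 17 7
end: lo=1, hi=1; v = 2 3 14 6 17 7

(1, 1)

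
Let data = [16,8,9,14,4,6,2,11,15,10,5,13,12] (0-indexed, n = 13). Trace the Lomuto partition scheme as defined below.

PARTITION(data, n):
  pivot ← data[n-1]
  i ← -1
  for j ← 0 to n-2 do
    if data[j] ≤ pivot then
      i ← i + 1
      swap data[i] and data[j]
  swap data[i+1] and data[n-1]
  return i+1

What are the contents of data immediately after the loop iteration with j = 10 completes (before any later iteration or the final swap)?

pivot = data[12] = 12; i = -1
j=0: data[0]=16 > 12 → no swap
j=1: data[1]=8 ≤ 12 → i=0, swap data[0],data[1] → [8,16,9,14,4,6,2,11,15,10,5,13,12]
j=2: data[2]=9 ≤ 12 → i=1, swap data[1],data[2] → [8,9,16,14,4,6,2,11,15,10,5,13,12]
j=3: data[3]=14 > 12 → no swap
j=4: data[4]=4 ≤ 12 → i=2, swap data[2],data[4] → [8,9,4,14,16,6,2,11,15,10,5,13,12]
j=5: data[5]=6 ≤ 12 → i=3, swap data[3],data[5] → [8,9,4,6,16,14,2,11,15,10,5,13,12]
j=6: data[6]=2 ≤ 12 → i=4, swap data[4],data[6] → [8,9,4,6,2,14,16,11,15,10,5,13,12]
j=7: data[7]=11 ≤ 12 → i=5, swap data[5],data[7] → [8,9,4,6,2,11,16,14,15,10,5,13,12]
j=8: data[8]=15 > 12 → no swap
j=9: data[9]=10 ≤ 12 → i=6, swap data[6],data[9] → [8,9,4,6,2,11,10,14,15,16,5,13,12]
j=10: data[10]=5 ≤ 12 → i=7, swap data[7],data[10] → [8,9,4,6,2,11,10,5,15,16,14,13,12]
(after j=10) data = [8,9,4,6,2,11,10,5,15,16,14,13,12]

[8,9,4,6,2,11,10,5,15,16,14,13,12]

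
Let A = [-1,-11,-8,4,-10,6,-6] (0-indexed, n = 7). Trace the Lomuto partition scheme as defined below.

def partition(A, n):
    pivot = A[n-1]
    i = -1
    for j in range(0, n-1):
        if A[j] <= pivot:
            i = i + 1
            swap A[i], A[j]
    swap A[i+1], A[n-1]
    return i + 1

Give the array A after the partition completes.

[-11,-8,-10,-6,-1,6,4]

pivot = A[6] = -6; i = -1
j=0: A[0]=-1 > -6 → no swap
j=1: A[1]=-11 ≤ -6 → i=0, swap A[0],A[1] → [-11,-1,-8,4,-10,6,-6]
j=2: A[2]=-8 ≤ -6 → i=1, swap A[1],A[2] → [-11,-8,-1,4,-10,6,-6]
j=3: A[3]=4 > -6 → no swap
j=4: A[4]=-10 ≤ -6 → i=2, swap A[2],A[4] → [-11,-8,-10,4,-1,6,-6]
j=5: A[5]=6 > -6 → no swap
final swap A[3],A[6] → [-11,-8,-10,-6,-1,6,4]; return 3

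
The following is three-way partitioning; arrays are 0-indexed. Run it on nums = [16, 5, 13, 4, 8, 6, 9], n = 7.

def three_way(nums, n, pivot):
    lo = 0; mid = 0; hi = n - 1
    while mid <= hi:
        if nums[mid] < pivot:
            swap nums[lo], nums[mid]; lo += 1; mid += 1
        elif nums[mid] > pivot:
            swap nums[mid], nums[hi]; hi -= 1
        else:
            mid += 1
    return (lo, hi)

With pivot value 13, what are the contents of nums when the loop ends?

pivot = 13; lo=0, mid=0, hi=6
nums[mid]=16>13: swap nums[0],nums[6]; hi=5 → [9, 5, 13, 4, 8, 6, 16]
nums[mid]=9<13: swap nums[0],nums[0]; lo=1,mid=1 → [9, 5, 13, 4, 8, 6, 16]
nums[mid]=5<13: swap nums[1],nums[1]; lo=2,mid=2 → [9, 5, 13, 4, 8, 6, 16]
nums[mid]=13=13: mid=3
nums[mid]=4<13: swap nums[2],nums[3]; lo=3,mid=4 → [9, 5, 4, 13, 8, 6, 16]
nums[mid]=8<13: swap nums[3],nums[4]; lo=4,mid=5 → [9, 5, 4, 8, 13, 6, 16]
nums[mid]=6<13: swap nums[4],nums[5]; lo=5,mid=6 → [9, 5, 4, 8, 6, 13, 16]
end: lo=5, hi=5; nums = [9, 5, 4, 8, 6, 13, 16]

[9, 5, 4, 8, 6, 13, 16]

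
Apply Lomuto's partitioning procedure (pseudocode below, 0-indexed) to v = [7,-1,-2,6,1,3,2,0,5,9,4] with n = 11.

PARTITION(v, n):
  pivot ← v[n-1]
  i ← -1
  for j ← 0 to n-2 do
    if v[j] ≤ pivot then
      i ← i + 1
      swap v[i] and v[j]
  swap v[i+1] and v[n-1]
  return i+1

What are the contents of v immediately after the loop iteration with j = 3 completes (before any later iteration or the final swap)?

pivot = v[10] = 4; i = -1
j=0: v[0]=7 > 4 → no swap
j=1: v[1]=-1 ≤ 4 → i=0, swap v[0],v[1] → [-1,7,-2,6,1,3,2,0,5,9,4]
j=2: v[2]=-2 ≤ 4 → i=1, swap v[1],v[2] → [-1,-2,7,6,1,3,2,0,5,9,4]
j=3: v[3]=6 > 4 → no swap
(after j=3) v = [-1,-2,7,6,1,3,2,0,5,9,4]

[-1,-2,7,6,1,3,2,0,5,9,4]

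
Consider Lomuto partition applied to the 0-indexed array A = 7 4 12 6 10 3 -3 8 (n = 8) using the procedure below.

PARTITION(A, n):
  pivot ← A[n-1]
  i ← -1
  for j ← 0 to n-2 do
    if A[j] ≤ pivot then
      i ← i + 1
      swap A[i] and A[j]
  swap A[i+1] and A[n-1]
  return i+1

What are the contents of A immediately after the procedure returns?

pivot = A[7] = 8; i = -1
j=0: A[0]=7 ≤ 8 → i=0, swap A[0],A[0] (no change) → 7 4 12 6 10 3 -3 8
j=1: A[1]=4 ≤ 8 → i=1, swap A[1],A[1] (no change) → 7 4 12 6 10 3 -3 8
j=2: A[2]=12 > 8 → no swap
j=3: A[3]=6 ≤ 8 → i=2, swap A[2],A[3] → 7 4 6 12 10 3 -3 8
j=4: A[4]=10 > 8 → no swap
j=5: A[5]=3 ≤ 8 → i=3, swap A[3],A[5] → 7 4 6 3 10 12 -3 8
j=6: A[6]=-3 ≤ 8 → i=4, swap A[4],A[6] → 7 4 6 3 -3 12 10 8
final swap A[5],A[7] → 7 4 6 3 -3 8 10 12; return 5

7 4 6 3 -3 8 10 12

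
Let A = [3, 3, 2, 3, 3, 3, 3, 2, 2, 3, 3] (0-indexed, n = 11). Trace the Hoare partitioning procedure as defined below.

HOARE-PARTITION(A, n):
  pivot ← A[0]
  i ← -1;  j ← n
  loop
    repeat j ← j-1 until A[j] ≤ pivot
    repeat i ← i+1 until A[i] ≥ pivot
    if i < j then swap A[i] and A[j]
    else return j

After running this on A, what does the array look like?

pivot = A[0] = 3; i = -1, j = 11
j→10 (A[10]=3≤3), i→0 (A[0]=3≥3); i<j, swap → [3, 3, 2, 3, 3, 3, 3, 2, 2, 3, 3]
j→9 (A[9]=3≤3), i→1 (A[1]=3≥3); i<j, swap → [3, 3, 2, 3, 3, 3, 3, 2, 2, 3, 3]
j→8 (A[8]=2≤3), i→3 (A[3]=3≥3); i<j, swap → [3, 3, 2, 2, 3, 3, 3, 2, 3, 3, 3]
j→7 (A[7]=2≤3), i→4 (A[4]=3≥3); i<j, swap → [3, 3, 2, 2, 2, 3, 3, 3, 3, 3, 3]
j→6 (A[6]=3≤3), i→5 (A[5]=3≥3); i<j, swap → [3, 3, 2, 2, 2, 3, 3, 3, 3, 3, 3]
j→5, i→6; i≥j, return j=5. A = [3, 3, 2, 2, 2, 3, 3, 3, 3, 3, 3]

[3, 3, 2, 2, 2, 3, 3, 3, 3, 3, 3]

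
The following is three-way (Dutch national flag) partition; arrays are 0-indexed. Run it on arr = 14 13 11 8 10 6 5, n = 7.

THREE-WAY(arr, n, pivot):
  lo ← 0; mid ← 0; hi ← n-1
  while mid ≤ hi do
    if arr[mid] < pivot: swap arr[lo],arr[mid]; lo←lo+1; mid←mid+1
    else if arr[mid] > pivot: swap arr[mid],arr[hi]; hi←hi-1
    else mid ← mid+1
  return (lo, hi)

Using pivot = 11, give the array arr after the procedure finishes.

lo=0 mid=0 hi=6
14>11: swap(0,6), hi=5 ⇒ 5 13 11 8 10 6 14
5<11: swap(0,0), lo=1 mid=1 ⇒ 5 13 11 8 10 6 14
13>11: swap(1,5), hi=4 ⇒ 5 6 11 8 10 13 14
6<11: swap(1,1), lo=2 mid=2 ⇒ 5 6 11 8 10 13 14
11=11: mid=3
8<11: swap(2,3), lo=3 mid=4 ⇒ 5 6 8 11 10 13 14
10<11: swap(3,4), lo=4 mid=5 ⇒ 5 6 8 10 11 13 14
done. lo=4 hi=4; arr=5 6 8 10 11 13 14

5 6 8 10 11 13 14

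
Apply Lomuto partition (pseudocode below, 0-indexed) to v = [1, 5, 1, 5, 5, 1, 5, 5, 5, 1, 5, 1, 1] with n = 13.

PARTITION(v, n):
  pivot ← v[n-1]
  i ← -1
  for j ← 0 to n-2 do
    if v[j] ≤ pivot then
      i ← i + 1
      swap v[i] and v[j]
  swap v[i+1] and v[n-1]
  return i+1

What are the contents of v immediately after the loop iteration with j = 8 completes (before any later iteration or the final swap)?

[1, 1, 1, 5, 5, 5, 5, 5, 5, 1, 5, 1, 1]

pivot=1, i=-1
j=0: 1≤1, i=0, swap(0,0) ⇒ [1, 5, 1, 5, 5, 1, 5, 5, 5, 1, 5, 1, 1]
j=1: 5>1, skip
j=2: 1≤1, i=1, swap(1,2) ⇒ [1, 1, 5, 5, 5, 1, 5, 5, 5, 1, 5, 1, 1]
j=3: 5>1, skip
j=4: 5>1, skip
j=5: 1≤1, i=2, swap(2,5) ⇒ [1, 1, 1, 5, 5, 5, 5, 5, 5, 1, 5, 1, 1]
j=6: 5>1, skip
j=7: 5>1, skip
j=8: 5>1, skip
(after j=8) v = [1, 1, 1, 5, 5, 5, 5, 5, 5, 1, 5, 1, 1]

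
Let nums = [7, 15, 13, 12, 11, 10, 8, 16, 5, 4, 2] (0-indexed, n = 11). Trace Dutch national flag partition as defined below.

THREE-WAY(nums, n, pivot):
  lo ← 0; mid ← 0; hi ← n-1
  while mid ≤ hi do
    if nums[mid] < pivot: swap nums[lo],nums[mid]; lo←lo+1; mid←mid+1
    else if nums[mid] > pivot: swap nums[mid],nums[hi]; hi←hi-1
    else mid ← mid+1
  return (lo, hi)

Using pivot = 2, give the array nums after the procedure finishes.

pivot = 2; lo=0, mid=0, hi=10
nums[mid]=7>2: swap nums[0],nums[10]; hi=9 → [2, 15, 13, 12, 11, 10, 8, 16, 5, 4, 7]
nums[mid]=2=2: mid=1
nums[mid]=15>2: swap nums[1],nums[9]; hi=8 → [2, 4, 13, 12, 11, 10, 8, 16, 5, 15, 7]
nums[mid]=4>2: swap nums[1],nums[8]; hi=7 → [2, 5, 13, 12, 11, 10, 8, 16, 4, 15, 7]
nums[mid]=5>2: swap nums[1],nums[7]; hi=6 → [2, 16, 13, 12, 11, 10, 8, 5, 4, 15, 7]
nums[mid]=16>2: swap nums[1],nums[6]; hi=5 → [2, 8, 13, 12, 11, 10, 16, 5, 4, 15, 7]
nums[mid]=8>2: swap nums[1],nums[5]; hi=4 → [2, 10, 13, 12, 11, 8, 16, 5, 4, 15, 7]
nums[mid]=10>2: swap nums[1],nums[4]; hi=3 → [2, 11, 13, 12, 10, 8, 16, 5, 4, 15, 7]
nums[mid]=11>2: swap nums[1],nums[3]; hi=2 → [2, 12, 13, 11, 10, 8, 16, 5, 4, 15, 7]
nums[mid]=12>2: swap nums[1],nums[2]; hi=1 → [2, 13, 12, 11, 10, 8, 16, 5, 4, 15, 7]
nums[mid]=13>2: swap nums[1],nums[1]; hi=0 → [2, 13, 12, 11, 10, 8, 16, 5, 4, 15, 7]
end: lo=0, hi=0; nums = [2, 13, 12, 11, 10, 8, 16, 5, 4, 15, 7]

[2, 13, 12, 11, 10, 8, 16, 5, 4, 15, 7]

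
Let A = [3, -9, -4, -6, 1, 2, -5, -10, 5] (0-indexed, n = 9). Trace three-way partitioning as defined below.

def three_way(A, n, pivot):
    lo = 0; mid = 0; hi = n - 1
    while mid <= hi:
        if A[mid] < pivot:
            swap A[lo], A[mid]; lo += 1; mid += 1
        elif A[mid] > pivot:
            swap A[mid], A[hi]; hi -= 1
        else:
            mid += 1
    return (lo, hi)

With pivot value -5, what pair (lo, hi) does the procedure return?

(3, 3)

pivot = -5; lo=0, mid=0, hi=8
A[mid]=3>-5: swap A[0],A[8]; hi=7 → [5, -9, -4, -6, 1, 2, -5, -10, 3]
A[mid]=5>-5: swap A[0],A[7]; hi=6 → [-10, -9, -4, -6, 1, 2, -5, 5, 3]
A[mid]=-10<-5: swap A[0],A[0]; lo=1,mid=1 → [-10, -9, -4, -6, 1, 2, -5, 5, 3]
A[mid]=-9<-5: swap A[1],A[1]; lo=2,mid=2 → [-10, -9, -4, -6, 1, 2, -5, 5, 3]
A[mid]=-4>-5: swap A[2],A[6]; hi=5 → [-10, -9, -5, -6, 1, 2, -4, 5, 3]
A[mid]=-5=-5: mid=3
A[mid]=-6<-5: swap A[2],A[3]; lo=3,mid=4 → [-10, -9, -6, -5, 1, 2, -4, 5, 3]
A[mid]=1>-5: swap A[4],A[5]; hi=4 → [-10, -9, -6, -5, 2, 1, -4, 5, 3]
A[mid]=2>-5: swap A[4],A[4]; hi=3 → [-10, -9, -6, -5, 2, 1, -4, 5, 3]
end: lo=3, hi=3; A = [-10, -9, -6, -5, 2, 1, -4, 5, 3]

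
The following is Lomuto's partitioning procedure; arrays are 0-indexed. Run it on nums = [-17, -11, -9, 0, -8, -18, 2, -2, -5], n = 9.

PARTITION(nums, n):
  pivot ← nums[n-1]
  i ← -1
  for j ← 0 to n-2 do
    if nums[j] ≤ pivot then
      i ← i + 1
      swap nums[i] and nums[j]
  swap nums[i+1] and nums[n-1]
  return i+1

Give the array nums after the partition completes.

pivot = nums[8] = -5; i = -1
j=0: nums[0]=-17 ≤ -5 → i=0, swap nums[0],nums[0] (no change) → [-17, -11, -9, 0, -8, -18, 2, -2, -5]
j=1: nums[1]=-11 ≤ -5 → i=1, swap nums[1],nums[1] (no change) → [-17, -11, -9, 0, -8, -18, 2, -2, -5]
j=2: nums[2]=-9 ≤ -5 → i=2, swap nums[2],nums[2] (no change) → [-17, -11, -9, 0, -8, -18, 2, -2, -5]
j=3: nums[3]=0 > -5 → no swap
j=4: nums[4]=-8 ≤ -5 → i=3, swap nums[3],nums[4] → [-17, -11, -9, -8, 0, -18, 2, -2, -5]
j=5: nums[5]=-18 ≤ -5 → i=4, swap nums[4],nums[5] → [-17, -11, -9, -8, -18, 0, 2, -2, -5]
j=6: nums[6]=2 > -5 → no swap
j=7: nums[7]=-2 > -5 → no swap
final swap nums[5],nums[8] → [-17, -11, -9, -8, -18, -5, 2, -2, 0]; return 5

[-17, -11, -9, -8, -18, -5, 2, -2, 0]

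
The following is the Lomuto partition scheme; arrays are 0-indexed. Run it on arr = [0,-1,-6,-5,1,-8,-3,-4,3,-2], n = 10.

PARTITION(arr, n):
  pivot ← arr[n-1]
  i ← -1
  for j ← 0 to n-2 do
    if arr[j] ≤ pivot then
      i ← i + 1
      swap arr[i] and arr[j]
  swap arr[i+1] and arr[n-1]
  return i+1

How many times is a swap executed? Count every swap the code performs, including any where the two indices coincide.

pivot = arr[9] = -2; i = -1
j=0: arr[0]=0 > -2 → no swap
j=1: arr[1]=-1 > -2 → no swap
j=2: arr[2]=-6 ≤ -2 → i=0, swap arr[0],arr[2] → [-6,-1,0,-5,1,-8,-3,-4,3,-2]
j=3: arr[3]=-5 ≤ -2 → i=1, swap arr[1],arr[3] → [-6,-5,0,-1,1,-8,-3,-4,3,-2]
j=4: arr[4]=1 > -2 → no swap
j=5: arr[5]=-8 ≤ -2 → i=2, swap arr[2],arr[5] → [-6,-5,-8,-1,1,0,-3,-4,3,-2]
j=6: arr[6]=-3 ≤ -2 → i=3, swap arr[3],arr[6] → [-6,-5,-8,-3,1,0,-1,-4,3,-2]
j=7: arr[7]=-4 ≤ -2 → i=4, swap arr[4],arr[7] → [-6,-5,-8,-3,-4,0,-1,1,3,-2]
j=8: arr[8]=3 > -2 → no swap
final swap arr[5],arr[9] → [-6,-5,-8,-3,-4,-2,-1,1,3,0]; return 5

6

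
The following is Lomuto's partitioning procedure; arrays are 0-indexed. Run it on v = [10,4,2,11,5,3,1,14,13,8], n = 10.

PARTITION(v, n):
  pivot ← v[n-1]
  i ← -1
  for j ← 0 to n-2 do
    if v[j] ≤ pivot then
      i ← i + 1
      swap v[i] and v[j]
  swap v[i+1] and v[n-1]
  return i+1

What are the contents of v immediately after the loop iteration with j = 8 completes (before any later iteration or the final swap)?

[4,2,5,3,1,11,10,14,13,8]

pivot = v[9] = 8; i = -1
j=0: v[0]=10 > 8 → no swap
j=1: v[1]=4 ≤ 8 → i=0, swap v[0],v[1] → [4,10,2,11,5,3,1,14,13,8]
j=2: v[2]=2 ≤ 8 → i=1, swap v[1],v[2] → [4,2,10,11,5,3,1,14,13,8]
j=3: v[3]=11 > 8 → no swap
j=4: v[4]=5 ≤ 8 → i=2, swap v[2],v[4] → [4,2,5,11,10,3,1,14,13,8]
j=5: v[5]=3 ≤ 8 → i=3, swap v[3],v[5] → [4,2,5,3,10,11,1,14,13,8]
j=6: v[6]=1 ≤ 8 → i=4, swap v[4],v[6] → [4,2,5,3,1,11,10,14,13,8]
j=7: v[7]=14 > 8 → no swap
j=8: v[8]=13 > 8 → no swap
(after j=8) v = [4,2,5,3,1,11,10,14,13,8]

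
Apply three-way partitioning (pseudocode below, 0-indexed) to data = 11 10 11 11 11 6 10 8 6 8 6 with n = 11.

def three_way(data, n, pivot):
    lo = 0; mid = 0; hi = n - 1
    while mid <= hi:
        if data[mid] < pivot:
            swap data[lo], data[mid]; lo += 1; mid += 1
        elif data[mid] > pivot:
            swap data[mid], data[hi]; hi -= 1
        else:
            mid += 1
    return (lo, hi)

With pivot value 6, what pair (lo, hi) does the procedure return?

lo=0 mid=0 hi=10
11>6: swap(0,10), hi=9 ⇒ 6 10 11 11 11 6 10 8 6 8 11
6=6: mid=1
10>6: swap(1,9), hi=8 ⇒ 6 8 11 11 11 6 10 8 6 10 11
8>6: swap(1,8), hi=7 ⇒ 6 6 11 11 11 6 10 8 8 10 11
6=6: mid=2
11>6: swap(2,7), hi=6 ⇒ 6 6 8 11 11 6 10 11 8 10 11
8>6: swap(2,6), hi=5 ⇒ 6 6 10 11 11 6 8 11 8 10 11
10>6: swap(2,5), hi=4 ⇒ 6 6 6 11 11 10 8 11 8 10 11
6=6: mid=3
11>6: swap(3,4), hi=3 ⇒ 6 6 6 11 11 10 8 11 8 10 11
11>6: swap(3,3), hi=2 ⇒ 6 6 6 11 11 10 8 11 8 10 11
done. lo=0 hi=2; data=6 6 6 11 11 10 8 11 8 10 11

(0, 2)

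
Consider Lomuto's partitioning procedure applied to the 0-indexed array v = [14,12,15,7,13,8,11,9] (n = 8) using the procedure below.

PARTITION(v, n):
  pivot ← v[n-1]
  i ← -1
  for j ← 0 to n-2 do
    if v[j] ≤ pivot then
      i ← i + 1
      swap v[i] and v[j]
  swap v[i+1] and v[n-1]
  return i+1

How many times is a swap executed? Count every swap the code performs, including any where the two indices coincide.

pivot = v[7] = 9; i = -1
j=0: v[0]=14 > 9 → no swap
j=1: v[1]=12 > 9 → no swap
j=2: v[2]=15 > 9 → no swap
j=3: v[3]=7 ≤ 9 → i=0, swap v[0],v[3] → [7,12,15,14,13,8,11,9]
j=4: v[4]=13 > 9 → no swap
j=5: v[5]=8 ≤ 9 → i=1, swap v[1],v[5] → [7,8,15,14,13,12,11,9]
j=6: v[6]=11 > 9 → no swap
final swap v[2],v[7] → [7,8,9,14,13,12,11,15]; return 2

3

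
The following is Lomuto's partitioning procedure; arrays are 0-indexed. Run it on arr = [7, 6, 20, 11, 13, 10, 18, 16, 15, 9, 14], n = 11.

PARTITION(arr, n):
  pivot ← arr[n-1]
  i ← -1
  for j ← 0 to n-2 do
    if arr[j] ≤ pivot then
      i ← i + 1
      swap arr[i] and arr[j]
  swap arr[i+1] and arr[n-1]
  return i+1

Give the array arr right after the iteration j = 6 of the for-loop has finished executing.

[7, 6, 11, 13, 10, 20, 18, 16, 15, 9, 14]

pivot=14, i=-1
j=0: 7≤14, i=0, swap(0,0) ⇒ [7, 6, 20, 11, 13, 10, 18, 16, 15, 9, 14]
j=1: 6≤14, i=1, swap(1,1) ⇒ [7, 6, 20, 11, 13, 10, 18, 16, 15, 9, 14]
j=2: 20>14, skip
j=3: 11≤14, i=2, swap(2,3) ⇒ [7, 6, 11, 20, 13, 10, 18, 16, 15, 9, 14]
j=4: 13≤14, i=3, swap(3,4) ⇒ [7, 6, 11, 13, 20, 10, 18, 16, 15, 9, 14]
j=5: 10≤14, i=4, swap(4,5) ⇒ [7, 6, 11, 13, 10, 20, 18, 16, 15, 9, 14]
j=6: 18>14, skip
(after j=6) arr = [7, 6, 11, 13, 10, 20, 18, 16, 15, 9, 14]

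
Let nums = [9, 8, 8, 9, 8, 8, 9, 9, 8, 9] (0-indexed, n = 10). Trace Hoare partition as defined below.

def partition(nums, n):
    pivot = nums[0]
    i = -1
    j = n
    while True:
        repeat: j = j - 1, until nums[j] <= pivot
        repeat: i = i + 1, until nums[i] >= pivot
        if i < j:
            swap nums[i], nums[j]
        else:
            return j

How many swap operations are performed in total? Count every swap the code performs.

3

pivot = nums[0] = 9; i = -1, j = 10
j→9 (nums[9]=9≤9), i→0 (nums[0]=9≥9); i<j, swap → [9, 8, 8, 9, 8, 8, 9, 9, 8, 9]
j→8 (nums[8]=8≤9), i→3 (nums[3]=9≥9); i<j, swap → [9, 8, 8, 8, 8, 8, 9, 9, 9, 9]
j→7 (nums[7]=9≤9), i→6 (nums[6]=9≥9); i<j, swap → [9, 8, 8, 8, 8, 8, 9, 9, 9, 9]
j→6, i→7; i≥j, return j=6. nums = [9, 8, 8, 8, 8, 8, 9, 9, 9, 9]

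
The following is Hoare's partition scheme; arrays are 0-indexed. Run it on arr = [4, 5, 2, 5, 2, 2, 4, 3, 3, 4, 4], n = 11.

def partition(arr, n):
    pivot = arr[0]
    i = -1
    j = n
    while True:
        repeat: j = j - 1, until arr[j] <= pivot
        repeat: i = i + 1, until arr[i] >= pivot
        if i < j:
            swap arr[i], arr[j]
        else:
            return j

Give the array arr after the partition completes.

pivot = arr[0] = 4; i = -1, j = 11
j→10 (arr[10]=4≤4), i→0 (arr[0]=4≥4); i<j, swap → [4, 5, 2, 5, 2, 2, 4, 3, 3, 4, 4]
j→9 (arr[9]=4≤4), i→1 (arr[1]=5≥4); i<j, swap → [4, 4, 2, 5, 2, 2, 4, 3, 3, 5, 4]
j→8 (arr[8]=3≤4), i→3 (arr[3]=5≥4); i<j, swap → [4, 4, 2, 3, 2, 2, 4, 3, 5, 5, 4]
j→7 (arr[7]=3≤4), i→6 (arr[6]=4≥4); i<j, swap → [4, 4, 2, 3, 2, 2, 3, 4, 5, 5, 4]
j→6, i→7; i≥j, return j=6. arr = [4, 4, 2, 3, 2, 2, 3, 4, 5, 5, 4]

[4, 4, 2, 3, 2, 2, 3, 4, 5, 5, 4]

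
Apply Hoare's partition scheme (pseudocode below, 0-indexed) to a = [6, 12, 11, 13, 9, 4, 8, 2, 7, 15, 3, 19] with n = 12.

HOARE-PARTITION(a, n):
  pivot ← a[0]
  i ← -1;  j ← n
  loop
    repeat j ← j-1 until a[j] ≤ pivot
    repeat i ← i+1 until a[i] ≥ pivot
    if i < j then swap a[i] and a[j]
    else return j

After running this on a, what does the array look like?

pivot = a[0] = 6; i = -1, j = 12
j→10 (a[10]=3≤6), i→0 (a[0]=6≥6); i<j, swap → [3, 12, 11, 13, 9, 4, 8, 2, 7, 15, 6, 19]
j→7 (a[7]=2≤6), i→1 (a[1]=12≥6); i<j, swap → [3, 2, 11, 13, 9, 4, 8, 12, 7, 15, 6, 19]
j→5 (a[5]=4≤6), i→2 (a[2]=11≥6); i<j, swap → [3, 2, 4, 13, 9, 11, 8, 12, 7, 15, 6, 19]
j→2, i→3; i≥j, return j=2. a = [3, 2, 4, 13, 9, 11, 8, 12, 7, 15, 6, 19]

[3, 2, 4, 13, 9, 11, 8, 12, 7, 15, 6, 19]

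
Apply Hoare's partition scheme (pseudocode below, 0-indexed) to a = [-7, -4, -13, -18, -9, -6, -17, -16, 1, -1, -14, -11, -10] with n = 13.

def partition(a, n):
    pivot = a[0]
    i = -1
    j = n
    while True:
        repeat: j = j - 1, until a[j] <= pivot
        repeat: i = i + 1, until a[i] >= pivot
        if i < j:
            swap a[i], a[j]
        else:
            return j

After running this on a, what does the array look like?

pivot=-7
j stops at 12 (-10), i stops at 0 (-7); swap ⇒ [-10, -4, -13, -18, -9, -6, -17, -16, 1, -1, -14, -11, -7]
j stops at 11 (-11), i stops at 1 (-4); swap ⇒ [-10, -11, -13, -18, -9, -6, -17, -16, 1, -1, -14, -4, -7]
j stops at 10 (-14), i stops at 5 (-6); swap ⇒ [-10, -11, -13, -18, -9, -14, -17, -16, 1, -1, -6, -4, -7]
j stops at 7, i stops at 8; i≥j ⇒ return 7. a=[-10, -11, -13, -18, -9, -14, -17, -16, 1, -1, -6, -4, -7]

[-10, -11, -13, -18, -9, -14, -17, -16, 1, -1, -6, -4, -7]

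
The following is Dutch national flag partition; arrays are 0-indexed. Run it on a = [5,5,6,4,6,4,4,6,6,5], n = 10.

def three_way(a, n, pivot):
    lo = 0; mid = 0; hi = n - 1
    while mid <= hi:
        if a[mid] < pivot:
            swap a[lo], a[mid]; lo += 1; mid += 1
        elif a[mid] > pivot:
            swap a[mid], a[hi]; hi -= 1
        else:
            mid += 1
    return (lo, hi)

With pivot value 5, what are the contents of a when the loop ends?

pivot = 5; lo=0, mid=0, hi=9
a[mid]=5=5: mid=1
a[mid]=5=5: mid=2
a[mid]=6>5: swap a[2],a[9]; hi=8 → [5,5,5,4,6,4,4,6,6,6]
a[mid]=5=5: mid=3
a[mid]=4<5: swap a[0],a[3]; lo=1,mid=4 → [4,5,5,5,6,4,4,6,6,6]
a[mid]=6>5: swap a[4],a[8]; hi=7 → [4,5,5,5,6,4,4,6,6,6]
a[mid]=6>5: swap a[4],a[7]; hi=6 → [4,5,5,5,6,4,4,6,6,6]
a[mid]=6>5: swap a[4],a[6]; hi=5 → [4,5,5,5,4,4,6,6,6,6]
a[mid]=4<5: swap a[1],a[4]; lo=2,mid=5 → [4,4,5,5,5,4,6,6,6,6]
a[mid]=4<5: swap a[2],a[5]; lo=3,mid=6 → [4,4,4,5,5,5,6,6,6,6]
end: lo=3, hi=5; a = [4,4,4,5,5,5,6,6,6,6]

[4,4,4,5,5,5,6,6,6,6]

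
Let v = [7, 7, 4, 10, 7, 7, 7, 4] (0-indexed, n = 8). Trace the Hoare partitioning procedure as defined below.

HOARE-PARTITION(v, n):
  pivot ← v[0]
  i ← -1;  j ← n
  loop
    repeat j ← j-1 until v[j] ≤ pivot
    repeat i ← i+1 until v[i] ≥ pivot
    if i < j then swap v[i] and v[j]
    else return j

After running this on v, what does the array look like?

pivot=7
j stops at 7 (4), i stops at 0 (7); swap ⇒ [4, 7, 4, 10, 7, 7, 7, 7]
j stops at 6 (7), i stops at 1 (7); swap ⇒ [4, 7, 4, 10, 7, 7, 7, 7]
j stops at 5 (7), i stops at 3 (10); swap ⇒ [4, 7, 4, 7, 7, 10, 7, 7]
j stops at 4, i stops at 4; i≥j ⇒ return 4. v=[4, 7, 4, 7, 7, 10, 7, 7]

[4, 7, 4, 7, 7, 10, 7, 7]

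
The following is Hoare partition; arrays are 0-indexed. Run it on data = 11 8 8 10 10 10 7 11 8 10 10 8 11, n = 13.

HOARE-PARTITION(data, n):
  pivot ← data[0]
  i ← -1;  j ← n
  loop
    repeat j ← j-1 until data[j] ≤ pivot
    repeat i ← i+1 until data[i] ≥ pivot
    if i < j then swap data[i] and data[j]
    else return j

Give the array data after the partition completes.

pivot=11
j stops at 12 (11), i stops at 0 (11); swap ⇒ 11 8 8 10 10 10 7 11 8 10 10 8 11
j stops at 11 (8), i stops at 7 (11); swap ⇒ 11 8 8 10 10 10 7 8 8 10 10 11 11
j stops at 10, i stops at 11; i≥j ⇒ return 10. data=11 8 8 10 10 10 7 8 8 10 10 11 11

11 8 8 10 10 10 7 8 8 10 10 11 11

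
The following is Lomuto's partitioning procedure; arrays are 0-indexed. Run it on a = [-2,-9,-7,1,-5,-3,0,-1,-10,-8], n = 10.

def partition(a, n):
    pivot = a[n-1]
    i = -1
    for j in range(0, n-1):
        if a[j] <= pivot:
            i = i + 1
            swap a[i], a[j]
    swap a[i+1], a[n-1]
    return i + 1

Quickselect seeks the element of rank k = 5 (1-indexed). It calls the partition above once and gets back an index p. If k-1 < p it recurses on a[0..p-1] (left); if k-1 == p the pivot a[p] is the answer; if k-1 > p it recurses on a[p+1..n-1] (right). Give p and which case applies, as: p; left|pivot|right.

2; right

pivot=-8, i=-1
j=0: -2>-8, skip
j=1: -9≤-8, i=0, swap(0,1) ⇒ [-9,-2,-7,1,-5,-3,0,-1,-10,-8]
j=2: -7>-8, skip
j=3: 1>-8, skip
j=4: -5>-8, skip
j=5: -3>-8, skip
j=6: 0>-8, skip
j=7: -1>-8, skip
j=8: -10≤-8, i=1, swap(1,8) ⇒ [-9,-10,-7,1,-5,-3,0,-1,-2,-8]
swap(2,9) ⇒ [-9,-10,-8,1,-5,-3,0,-1,-2,-7]; return 2
p = 2; k-1 = 4 > 2 ⇒ right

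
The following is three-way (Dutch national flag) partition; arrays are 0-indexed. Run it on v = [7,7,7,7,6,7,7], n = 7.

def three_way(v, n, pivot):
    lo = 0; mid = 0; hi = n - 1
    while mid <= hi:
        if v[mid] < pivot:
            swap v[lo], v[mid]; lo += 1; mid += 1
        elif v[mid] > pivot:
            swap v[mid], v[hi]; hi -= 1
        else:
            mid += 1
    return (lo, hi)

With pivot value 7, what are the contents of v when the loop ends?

[6,7,7,7,7,7,7]

lo=0 mid=0 hi=6
7=7: mid=1
7=7: mid=2
7=7: mid=3
7=7: mid=4
6<7: swap(0,4), lo=1 mid=5 ⇒ [6,7,7,7,7,7,7]
7=7: mid=6
7=7: mid=7
done. lo=1 hi=6; v=[6,7,7,7,7,7,7]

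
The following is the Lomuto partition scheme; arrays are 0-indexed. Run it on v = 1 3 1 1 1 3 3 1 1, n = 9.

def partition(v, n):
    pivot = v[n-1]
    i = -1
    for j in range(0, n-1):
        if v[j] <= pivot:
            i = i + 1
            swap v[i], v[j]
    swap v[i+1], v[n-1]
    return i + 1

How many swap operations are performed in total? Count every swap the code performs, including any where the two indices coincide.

6

pivot = v[8] = 1; i = -1
j=0: v[0]=1 ≤ 1 → i=0, swap v[0],v[0] (no change) → 1 3 1 1 1 3 3 1 1
j=1: v[1]=3 > 1 → no swap
j=2: v[2]=1 ≤ 1 → i=1, swap v[1],v[2] → 1 1 3 1 1 3 3 1 1
j=3: v[3]=1 ≤ 1 → i=2, swap v[2],v[3] → 1 1 1 3 1 3 3 1 1
j=4: v[4]=1 ≤ 1 → i=3, swap v[3],v[4] → 1 1 1 1 3 3 3 1 1
j=5: v[5]=3 > 1 → no swap
j=6: v[6]=3 > 1 → no swap
j=7: v[7]=1 ≤ 1 → i=4, swap v[4],v[7] → 1 1 1 1 1 3 3 3 1
final swap v[5],v[8] → 1 1 1 1 1 1 3 3 3; return 5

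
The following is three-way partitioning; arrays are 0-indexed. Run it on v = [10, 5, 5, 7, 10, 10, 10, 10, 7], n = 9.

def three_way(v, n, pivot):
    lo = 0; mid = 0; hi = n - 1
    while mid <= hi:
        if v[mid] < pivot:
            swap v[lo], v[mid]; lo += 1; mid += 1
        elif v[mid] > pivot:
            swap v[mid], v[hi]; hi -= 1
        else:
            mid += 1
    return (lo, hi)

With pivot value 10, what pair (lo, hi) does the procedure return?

(4, 8)

pivot = 10; lo=0, mid=0, hi=8
v[mid]=10=10: mid=1
v[mid]=5<10: swap v[0],v[1]; lo=1,mid=2 → [5, 10, 5, 7, 10, 10, 10, 10, 7]
v[mid]=5<10: swap v[1],v[2]; lo=2,mid=3 → [5, 5, 10, 7, 10, 10, 10, 10, 7]
v[mid]=7<10: swap v[2],v[3]; lo=3,mid=4 → [5, 5, 7, 10, 10, 10, 10, 10, 7]
v[mid]=10=10: mid=5
v[mid]=10=10: mid=6
v[mid]=10=10: mid=7
v[mid]=10=10: mid=8
v[mid]=7<10: swap v[3],v[8]; lo=4,mid=9 → [5, 5, 7, 7, 10, 10, 10, 10, 10]
end: lo=4, hi=8; v = [5, 5, 7, 7, 10, 10, 10, 10, 10]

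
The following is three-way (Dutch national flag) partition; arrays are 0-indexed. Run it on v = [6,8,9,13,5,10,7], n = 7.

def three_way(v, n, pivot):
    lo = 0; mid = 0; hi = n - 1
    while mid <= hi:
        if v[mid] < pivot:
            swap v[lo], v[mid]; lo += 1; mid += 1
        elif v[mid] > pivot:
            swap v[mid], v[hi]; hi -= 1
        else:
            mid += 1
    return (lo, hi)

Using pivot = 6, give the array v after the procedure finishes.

[5,6,13,9,10,7,8]

pivot = 6; lo=0, mid=0, hi=6
v[mid]=6=6: mid=1
v[mid]=8>6: swap v[1],v[6]; hi=5 → [6,7,9,13,5,10,8]
v[mid]=7>6: swap v[1],v[5]; hi=4 → [6,10,9,13,5,7,8]
v[mid]=10>6: swap v[1],v[4]; hi=3 → [6,5,9,13,10,7,8]
v[mid]=5<6: swap v[0],v[1]; lo=1,mid=2 → [5,6,9,13,10,7,8]
v[mid]=9>6: swap v[2],v[3]; hi=2 → [5,6,13,9,10,7,8]
v[mid]=13>6: swap v[2],v[2]; hi=1 → [5,6,13,9,10,7,8]
end: lo=1, hi=1; v = [5,6,13,9,10,7,8]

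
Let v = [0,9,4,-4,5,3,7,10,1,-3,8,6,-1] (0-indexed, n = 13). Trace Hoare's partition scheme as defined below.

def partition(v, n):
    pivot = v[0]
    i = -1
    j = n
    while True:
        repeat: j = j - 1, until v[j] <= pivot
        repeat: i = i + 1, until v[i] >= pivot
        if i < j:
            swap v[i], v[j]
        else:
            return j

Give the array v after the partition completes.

pivot = v[0] = 0; i = -1, j = 13
j→12 (v[12]=-1≤0), i→0 (v[0]=0≥0); i<j, swap → [-1,9,4,-4,5,3,7,10,1,-3,8,6,0]
j→9 (v[9]=-3≤0), i→1 (v[1]=9≥0); i<j, swap → [-1,-3,4,-4,5,3,7,10,1,9,8,6,0]
j→3 (v[3]=-4≤0), i→2 (v[2]=4≥0); i<j, swap → [-1,-3,-4,4,5,3,7,10,1,9,8,6,0]
j→2, i→3; i≥j, return j=2. v = [-1,-3,-4,4,5,3,7,10,1,9,8,6,0]

[-1,-3,-4,4,5,3,7,10,1,9,8,6,0]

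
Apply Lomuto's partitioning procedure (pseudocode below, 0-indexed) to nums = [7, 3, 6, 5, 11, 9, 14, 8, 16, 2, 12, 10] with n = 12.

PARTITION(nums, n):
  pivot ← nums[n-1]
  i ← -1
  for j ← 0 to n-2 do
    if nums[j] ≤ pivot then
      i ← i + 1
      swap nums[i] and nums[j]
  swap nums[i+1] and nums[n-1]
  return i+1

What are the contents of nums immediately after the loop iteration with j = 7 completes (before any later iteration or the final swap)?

[7, 3, 6, 5, 9, 8, 14, 11, 16, 2, 12, 10]

pivot = nums[11] = 10; i = -1
j=0: nums[0]=7 ≤ 10 → i=0, swap nums[0],nums[0] (no change) → [7, 3, 6, 5, 11, 9, 14, 8, 16, 2, 12, 10]
j=1: nums[1]=3 ≤ 10 → i=1, swap nums[1],nums[1] (no change) → [7, 3, 6, 5, 11, 9, 14, 8, 16, 2, 12, 10]
j=2: nums[2]=6 ≤ 10 → i=2, swap nums[2],nums[2] (no change) → [7, 3, 6, 5, 11, 9, 14, 8, 16, 2, 12, 10]
j=3: nums[3]=5 ≤ 10 → i=3, swap nums[3],nums[3] (no change) → [7, 3, 6, 5, 11, 9, 14, 8, 16, 2, 12, 10]
j=4: nums[4]=11 > 10 → no swap
j=5: nums[5]=9 ≤ 10 → i=4, swap nums[4],nums[5] → [7, 3, 6, 5, 9, 11, 14, 8, 16, 2, 12, 10]
j=6: nums[6]=14 > 10 → no swap
j=7: nums[7]=8 ≤ 10 → i=5, swap nums[5],nums[7] → [7, 3, 6, 5, 9, 8, 14, 11, 16, 2, 12, 10]
(after j=7) nums = [7, 3, 6, 5, 9, 8, 14, 11, 16, 2, 12, 10]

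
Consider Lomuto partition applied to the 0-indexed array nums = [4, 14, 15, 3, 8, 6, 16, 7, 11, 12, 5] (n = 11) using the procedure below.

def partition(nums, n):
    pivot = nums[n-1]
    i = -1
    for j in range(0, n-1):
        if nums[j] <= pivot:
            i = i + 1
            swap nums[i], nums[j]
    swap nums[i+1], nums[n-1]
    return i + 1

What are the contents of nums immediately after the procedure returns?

pivot = nums[10] = 5; i = -1
j=0: nums[0]=4 ≤ 5 → i=0, swap nums[0],nums[0] (no change) → [4, 14, 15, 3, 8, 6, 16, 7, 11, 12, 5]
j=1: nums[1]=14 > 5 → no swap
j=2: nums[2]=15 > 5 → no swap
j=3: nums[3]=3 ≤ 5 → i=1, swap nums[1],nums[3] → [4, 3, 15, 14, 8, 6, 16, 7, 11, 12, 5]
j=4: nums[4]=8 > 5 → no swap
j=5: nums[5]=6 > 5 → no swap
j=6: nums[6]=16 > 5 → no swap
j=7: nums[7]=7 > 5 → no swap
j=8: nums[8]=11 > 5 → no swap
j=9: nums[9]=12 > 5 → no swap
final swap nums[2],nums[10] → [4, 3, 5, 14, 8, 6, 16, 7, 11, 12, 15]; return 2

[4, 3, 5, 14, 8, 6, 16, 7, 11, 12, 15]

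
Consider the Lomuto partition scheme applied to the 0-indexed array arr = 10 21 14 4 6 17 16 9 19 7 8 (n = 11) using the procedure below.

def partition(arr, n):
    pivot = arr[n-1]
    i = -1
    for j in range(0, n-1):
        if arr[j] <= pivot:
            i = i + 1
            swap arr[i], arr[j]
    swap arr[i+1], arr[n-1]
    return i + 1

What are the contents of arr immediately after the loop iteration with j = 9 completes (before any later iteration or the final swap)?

pivot = arr[10] = 8; i = -1
j=0: arr[0]=10 > 8 → no swap
j=1: arr[1]=21 > 8 → no swap
j=2: arr[2]=14 > 8 → no swap
j=3: arr[3]=4 ≤ 8 → i=0, swap arr[0],arr[3] → 4 21 14 10 6 17 16 9 19 7 8
j=4: arr[4]=6 ≤ 8 → i=1, swap arr[1],arr[4] → 4 6 14 10 21 17 16 9 19 7 8
j=5: arr[5]=17 > 8 → no swap
j=6: arr[6]=16 > 8 → no swap
j=7: arr[7]=9 > 8 → no swap
j=8: arr[8]=19 > 8 → no swap
j=9: arr[9]=7 ≤ 8 → i=2, swap arr[2],arr[9] → 4 6 7 10 21 17 16 9 19 14 8
(after j=9) arr = 4 6 7 10 21 17 16 9 19 14 8

4 6 7 10 21 17 16 9 19 14 8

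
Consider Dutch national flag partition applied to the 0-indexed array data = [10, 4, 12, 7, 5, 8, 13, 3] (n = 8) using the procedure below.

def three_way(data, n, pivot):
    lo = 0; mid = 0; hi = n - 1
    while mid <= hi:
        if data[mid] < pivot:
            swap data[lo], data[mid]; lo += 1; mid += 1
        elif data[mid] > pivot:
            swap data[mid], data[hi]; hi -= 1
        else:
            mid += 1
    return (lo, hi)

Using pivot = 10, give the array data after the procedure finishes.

[4, 3, 7, 5, 8, 10, 13, 12]

pivot = 10; lo=0, mid=0, hi=7
data[mid]=10=10: mid=1
data[mid]=4<10: swap data[0],data[1]; lo=1,mid=2 → [4, 10, 12, 7, 5, 8, 13, 3]
data[mid]=12>10: swap data[2],data[7]; hi=6 → [4, 10, 3, 7, 5, 8, 13, 12]
data[mid]=3<10: swap data[1],data[2]; lo=2,mid=3 → [4, 3, 10, 7, 5, 8, 13, 12]
data[mid]=7<10: swap data[2],data[3]; lo=3,mid=4 → [4, 3, 7, 10, 5, 8, 13, 12]
data[mid]=5<10: swap data[3],data[4]; lo=4,mid=5 → [4, 3, 7, 5, 10, 8, 13, 12]
data[mid]=8<10: swap data[4],data[5]; lo=5,mid=6 → [4, 3, 7, 5, 8, 10, 13, 12]
data[mid]=13>10: swap data[6],data[6]; hi=5 → [4, 3, 7, 5, 8, 10, 13, 12]
end: lo=5, hi=5; data = [4, 3, 7, 5, 8, 10, 13, 12]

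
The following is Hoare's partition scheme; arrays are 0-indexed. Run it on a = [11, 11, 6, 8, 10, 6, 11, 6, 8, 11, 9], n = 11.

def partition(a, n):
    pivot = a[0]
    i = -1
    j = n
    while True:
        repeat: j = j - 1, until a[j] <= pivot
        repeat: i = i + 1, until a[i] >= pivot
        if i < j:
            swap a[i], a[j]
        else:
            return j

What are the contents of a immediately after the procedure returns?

[9, 11, 6, 8, 10, 6, 8, 6, 11, 11, 11]

pivot=11
j stops at 10 (9), i stops at 0 (11); swap ⇒ [9, 11, 6, 8, 10, 6, 11, 6, 8, 11, 11]
j stops at 9 (11), i stops at 1 (11); swap ⇒ [9, 11, 6, 8, 10, 6, 11, 6, 8, 11, 11]
j stops at 8 (8), i stops at 6 (11); swap ⇒ [9, 11, 6, 8, 10, 6, 8, 6, 11, 11, 11]
j stops at 7, i stops at 8; i≥j ⇒ return 7. a=[9, 11, 6, 8, 10, 6, 8, 6, 11, 11, 11]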